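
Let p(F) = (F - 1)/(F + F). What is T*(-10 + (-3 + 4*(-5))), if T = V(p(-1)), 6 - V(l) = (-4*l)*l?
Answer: -330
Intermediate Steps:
p(F) = (-1 + F)/(2*F) (p(F) = (-1 + F)/((2*F)) = (-1 + F)*(1/(2*F)) = (-1 + F)/(2*F))
V(l) = 6 + 4*l² (V(l) = 6 - (-4*l)*l = 6 - (-4)*l² = 6 + 4*l²)
T = 10 (T = 6 + 4*((½)*(-1 - 1)/(-1))² = 6 + 4*((½)*(-1)*(-2))² = 6 + 4*1² = 6 + 4*1 = 6 + 4 = 10)
T*(-10 + (-3 + 4*(-5))) = 10*(-10 + (-3 + 4*(-5))) = 10*(-10 + (-3 - 20)) = 10*(-10 - 23) = 10*(-33) = -330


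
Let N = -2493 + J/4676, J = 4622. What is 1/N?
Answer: -2338/5826323 ≈ -0.00040128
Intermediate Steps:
N = -5826323/2338 (N = -2493 + 4622/4676 = -2493 + 4622*(1/4676) = -2493 + 2311/2338 = -5826323/2338 ≈ -2492.0)
1/N = 1/(-5826323/2338) = -2338/5826323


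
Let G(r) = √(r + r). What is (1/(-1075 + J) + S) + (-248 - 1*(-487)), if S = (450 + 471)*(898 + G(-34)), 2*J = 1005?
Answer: 947255063/1145 + 1842*I*√17 ≈ 8.273e+5 + 7594.8*I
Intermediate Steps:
J = 1005/2 (J = (½)*1005 = 1005/2 ≈ 502.50)
G(r) = √2*√r (G(r) = √(2*r) = √2*√r)
S = 827058 + 1842*I*√17 (S = (450 + 471)*(898 + √2*√(-34)) = 921*(898 + √2*(I*√34)) = 921*(898 + 2*I*√17) = 827058 + 1842*I*√17 ≈ 8.2706e+5 + 7594.8*I)
(1/(-1075 + J) + S) + (-248 - 1*(-487)) = (1/(-1075 + 1005/2) + (827058 + 1842*I*√17)) + (-248 - 1*(-487)) = (1/(-1145/2) + (827058 + 1842*I*√17)) + (-248 + 487) = (-2/1145 + (827058 + 1842*I*√17)) + 239 = (946981408/1145 + 1842*I*√17) + 239 = 947255063/1145 + 1842*I*√17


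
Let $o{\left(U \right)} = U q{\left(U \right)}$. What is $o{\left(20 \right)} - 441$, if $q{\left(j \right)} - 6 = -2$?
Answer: $-361$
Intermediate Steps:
$q{\left(j \right)} = 4$ ($q{\left(j \right)} = 6 - 2 = 4$)
$o{\left(U \right)} = 4 U$ ($o{\left(U \right)} = U 4 = 4 U$)
$o{\left(20 \right)} - 441 = 4 \cdot 20 - 441 = 80 - 441 = -361$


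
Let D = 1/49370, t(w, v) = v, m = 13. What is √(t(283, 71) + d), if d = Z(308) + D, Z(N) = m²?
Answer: √584975305370/49370 ≈ 15.492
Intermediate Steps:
Z(N) = 169 (Z(N) = 13² = 169)
D = 1/49370 ≈ 2.0255e-5
d = 8343531/49370 (d = 169 + 1/49370 = 8343531/49370 ≈ 169.00)
√(t(283, 71) + d) = √(71 + 8343531/49370) = √(11848801/49370) = √584975305370/49370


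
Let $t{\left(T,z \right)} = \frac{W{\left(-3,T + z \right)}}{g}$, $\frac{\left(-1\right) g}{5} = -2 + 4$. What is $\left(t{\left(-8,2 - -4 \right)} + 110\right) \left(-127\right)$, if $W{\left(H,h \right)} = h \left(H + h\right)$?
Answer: $-13843$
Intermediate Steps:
$g = -10$ ($g = - 5 \left(-2 + 4\right) = \left(-5\right) 2 = -10$)
$t{\left(T,z \right)} = - \frac{\left(T + z\right) \left(-3 + T + z\right)}{10}$ ($t{\left(T,z \right)} = \frac{\left(T + z\right) \left(-3 + \left(T + z\right)\right)}{-10} = \left(T + z\right) \left(-3 + T + z\right) \left(- \frac{1}{10}\right) = - \frac{\left(T + z\right) \left(-3 + T + z\right)}{10}$)
$\left(t{\left(-8,2 - -4 \right)} + 110\right) \left(-127\right) = \left(- \frac{\left(-8 + \left(2 - -4\right)\right) \left(-3 - 8 + \left(2 - -4\right)\right)}{10} + 110\right) \left(-127\right) = \left(- \frac{\left(-8 + \left(2 + 4\right)\right) \left(-3 - 8 + \left(2 + 4\right)\right)}{10} + 110\right) \left(-127\right) = \left(- \frac{\left(-8 + 6\right) \left(-3 - 8 + 6\right)}{10} + 110\right) \left(-127\right) = \left(\left(- \frac{1}{10}\right) \left(-2\right) \left(-5\right) + 110\right) \left(-127\right) = \left(-1 + 110\right) \left(-127\right) = 109 \left(-127\right) = -13843$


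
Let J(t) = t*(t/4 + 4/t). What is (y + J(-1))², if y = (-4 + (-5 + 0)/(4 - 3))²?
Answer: 116281/16 ≈ 7267.6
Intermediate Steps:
J(t) = t*(4/t + t/4) (J(t) = t*(t*(¼) + 4/t) = t*(t/4 + 4/t) = t*(4/t + t/4))
y = 81 (y = (-4 - 5/1)² = (-4 - 5*1)² = (-4 - 5)² = (-9)² = 81)
(y + J(-1))² = (81 + (4 + (¼)*(-1)²))² = (81 + (4 + (¼)*1))² = (81 + (4 + ¼))² = (81 + 17/4)² = (341/4)² = 116281/16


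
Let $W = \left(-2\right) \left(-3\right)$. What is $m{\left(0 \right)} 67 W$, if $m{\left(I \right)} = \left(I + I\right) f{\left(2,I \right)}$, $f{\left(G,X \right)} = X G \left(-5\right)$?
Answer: $0$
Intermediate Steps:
$f{\left(G,X \right)} = - 5 G X$ ($f{\left(G,X \right)} = G X \left(-5\right) = - 5 G X$)
$m{\left(I \right)} = - 20 I^{2}$ ($m{\left(I \right)} = \left(I + I\right) \left(\left(-5\right) 2 I\right) = 2 I \left(- 10 I\right) = - 20 I^{2}$)
$W = 6$
$m{\left(0 \right)} 67 W = - 20 \cdot 0^{2} \cdot 67 \cdot 6 = \left(-20\right) 0 \cdot 67 \cdot 6 = 0 \cdot 67 \cdot 6 = 0 \cdot 6 = 0$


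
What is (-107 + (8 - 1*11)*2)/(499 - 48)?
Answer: -113/451 ≈ -0.25055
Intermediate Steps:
(-107 + (8 - 1*11)*2)/(499 - 48) = (-107 + (8 - 11)*2)/451 = (-107 - 3*2)*(1/451) = (-107 - 6)*(1/451) = -113*1/451 = -113/451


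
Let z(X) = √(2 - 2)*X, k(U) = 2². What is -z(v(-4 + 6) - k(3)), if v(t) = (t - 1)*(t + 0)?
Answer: 0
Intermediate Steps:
v(t) = t*(-1 + t) (v(t) = (-1 + t)*t = t*(-1 + t))
k(U) = 4
z(X) = 0 (z(X) = √0*X = 0*X = 0)
-z(v(-4 + 6) - k(3)) = -1*0 = 0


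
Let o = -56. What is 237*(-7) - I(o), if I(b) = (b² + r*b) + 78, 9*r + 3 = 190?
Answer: -33385/9 ≈ -3709.4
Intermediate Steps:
r = 187/9 (r = -⅓ + (⅑)*190 = -⅓ + 190/9 = 187/9 ≈ 20.778)
I(b) = 78 + b² + 187*b/9 (I(b) = (b² + 187*b/9) + 78 = 78 + b² + 187*b/9)
237*(-7) - I(o) = 237*(-7) - (78 + (-56)² + (187/9)*(-56)) = -1659 - (78 + 3136 - 10472/9) = -1659 - 1*18454/9 = -1659 - 18454/9 = -33385/9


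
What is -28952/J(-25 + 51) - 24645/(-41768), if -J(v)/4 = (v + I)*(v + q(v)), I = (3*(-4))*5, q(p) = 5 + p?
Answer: -127277387/40473192 ≈ -3.1447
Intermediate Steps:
I = -60 (I = -12*5 = -60)
J(v) = -4*(-60 + v)*(5 + 2*v) (J(v) = -4*(v - 60)*(v + (5 + v)) = -4*(-60 + v)*(5 + 2*v))
-28952/J(-25 + 51) - 24645/(-41768) = -28952/(1200 - 8*(-25 + 51)² + 460*(-25 + 51)) - 24645/(-41768) = -28952/(1200 - 8*26² + 460*26) - 24645*(-1/41768) = -28952/(1200 - 8*676 + 11960) + 24645/41768 = -28952/(1200 - 5408 + 11960) + 24645/41768 = -28952/7752 + 24645/41768 = -28952*1/7752 + 24645/41768 = -3619/969 + 24645/41768 = -127277387/40473192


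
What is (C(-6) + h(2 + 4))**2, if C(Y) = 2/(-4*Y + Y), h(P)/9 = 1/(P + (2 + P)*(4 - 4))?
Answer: 841/324 ≈ 2.5957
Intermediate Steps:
h(P) = 9/P (h(P) = 9/(P + (2 + P)*(4 - 4)) = 9/(P + (2 + P)*0) = 9/(P + 0) = 9/P)
C(Y) = -2/(3*Y) (C(Y) = 2/((-3*Y)) = 2*(-1/(3*Y)) = -2/(3*Y))
(C(-6) + h(2 + 4))**2 = (-2/3/(-6) + 9/(2 + 4))**2 = (-2/3*(-1/6) + 9/6)**2 = (1/9 + 9*(1/6))**2 = (1/9 + 3/2)**2 = (29/18)**2 = 841/324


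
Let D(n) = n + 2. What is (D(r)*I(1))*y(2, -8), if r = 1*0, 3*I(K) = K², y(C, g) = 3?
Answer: 2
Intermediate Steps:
I(K) = K²/3
r = 0
D(n) = 2 + n
(D(r)*I(1))*y(2, -8) = ((2 + 0)*((⅓)*1²))*3 = (2*((⅓)*1))*3 = (2*(⅓))*3 = (⅔)*3 = 2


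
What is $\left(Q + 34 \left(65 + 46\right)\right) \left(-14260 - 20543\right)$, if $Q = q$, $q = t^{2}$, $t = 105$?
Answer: $-515049597$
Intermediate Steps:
$q = 11025$ ($q = 105^{2} = 11025$)
$Q = 11025$
$\left(Q + 34 \left(65 + 46\right)\right) \left(-14260 - 20543\right) = \left(11025 + 34 \left(65 + 46\right)\right) \left(-14260 - 20543\right) = \left(11025 + 34 \cdot 111\right) \left(-34803\right) = \left(11025 + 3774\right) \left(-34803\right) = 14799 \left(-34803\right) = -515049597$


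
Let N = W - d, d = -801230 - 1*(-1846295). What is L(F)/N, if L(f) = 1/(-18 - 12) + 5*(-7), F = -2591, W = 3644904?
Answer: -1051/77995170 ≈ -1.3475e-5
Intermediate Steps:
d = 1045065 (d = -801230 + 1846295 = 1045065)
L(f) = -1051/30 (L(f) = 1/(-30) - 35 = -1/30 - 35 = -1051/30)
N = 2599839 (N = 3644904 - 1*1045065 = 3644904 - 1045065 = 2599839)
L(F)/N = -1051/30/2599839 = -1051/30*1/2599839 = -1051/77995170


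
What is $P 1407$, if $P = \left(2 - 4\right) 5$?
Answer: $-14070$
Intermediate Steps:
$P = -10$ ($P = \left(-2\right) 5 = -10$)
$P 1407 = \left(-10\right) 1407 = -14070$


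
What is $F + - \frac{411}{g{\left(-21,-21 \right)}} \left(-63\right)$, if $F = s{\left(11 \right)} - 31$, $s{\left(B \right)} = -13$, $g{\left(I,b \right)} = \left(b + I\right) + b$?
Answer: $-455$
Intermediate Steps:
$g{\left(I,b \right)} = I + 2 b$ ($g{\left(I,b \right)} = \left(I + b\right) + b = I + 2 b$)
$F = -44$ ($F = -13 - 31 = -44$)
$F + - \frac{411}{g{\left(-21,-21 \right)}} \left(-63\right) = -44 + - \frac{411}{-21 + 2 \left(-21\right)} \left(-63\right) = -44 + - \frac{411}{-21 - 42} \left(-63\right) = -44 + - \frac{411}{-63} \left(-63\right) = -44 + \left(-411\right) \left(- \frac{1}{63}\right) \left(-63\right) = -44 + \frac{137}{21} \left(-63\right) = -44 - 411 = -455$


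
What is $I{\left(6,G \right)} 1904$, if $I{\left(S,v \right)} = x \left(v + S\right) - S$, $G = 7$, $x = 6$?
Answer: $137088$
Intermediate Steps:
$I{\left(S,v \right)} = 5 S + 6 v$ ($I{\left(S,v \right)} = 6 \left(v + S\right) - S = 6 \left(S + v\right) - S = \left(6 S + 6 v\right) - S = 5 S + 6 v$)
$I{\left(6,G \right)} 1904 = \left(5 \cdot 6 + 6 \cdot 7\right) 1904 = \left(30 + 42\right) 1904 = 72 \cdot 1904 = 137088$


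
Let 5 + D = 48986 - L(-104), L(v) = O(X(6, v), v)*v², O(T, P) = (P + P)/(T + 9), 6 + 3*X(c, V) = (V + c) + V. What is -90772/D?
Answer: -16429732/2116377 ≈ -7.7631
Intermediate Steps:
X(c, V) = -2 + c/3 + 2*V/3 (X(c, V) = -2 + ((V + c) + V)/3 = -2 + (c + 2*V)/3 = -2 + (c/3 + 2*V/3) = -2 + c/3 + 2*V/3)
O(T, P) = 2*P/(9 + T) (O(T, P) = (2*P)/(9 + T) = 2*P/(9 + T))
L(v) = 2*v³/(9 + 2*v/3) (L(v) = (2*v/(9 + (-2 + (⅓)*6 + 2*v/3)))*v² = (2*v/(9 + (-2 + 2 + 2*v/3)))*v² = (2*v/(9 + 2*v/3))*v² = 2*v³/(9 + 2*v/3))
D = 2116377/181 (D = -5 + (48986 - 6*(-104)³/(27 + 2*(-104))) = -5 + (48986 - 6*(-1124864)/(27 - 208)) = -5 + (48986 - 6*(-1124864)/(-181)) = -5 + (48986 - 6*(-1124864)*(-1)/181) = -5 + (48986 - 1*6749184/181) = -5 + (48986 - 6749184/181) = -5 + 2117282/181 = 2116377/181 ≈ 11693.)
-90772/D = -90772/2116377/181 = -90772*181/2116377 = -16429732/2116377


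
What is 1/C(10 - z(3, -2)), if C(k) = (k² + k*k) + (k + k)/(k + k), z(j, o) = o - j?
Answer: 1/451 ≈ 0.0022173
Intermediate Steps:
C(k) = 1 + 2*k² (C(k) = (k² + k²) + (2*k)/((2*k)) = 2*k² + (2*k)*(1/(2*k)) = 2*k² + 1 = 1 + 2*k²)
1/C(10 - z(3, -2)) = 1/(1 + 2*(10 - (-2 - 1*3))²) = 1/(1 + 2*(10 - (-2 - 3))²) = 1/(1 + 2*(10 - 1*(-5))²) = 1/(1 + 2*(10 + 5)²) = 1/(1 + 2*15²) = 1/(1 + 2*225) = 1/(1 + 450) = 1/451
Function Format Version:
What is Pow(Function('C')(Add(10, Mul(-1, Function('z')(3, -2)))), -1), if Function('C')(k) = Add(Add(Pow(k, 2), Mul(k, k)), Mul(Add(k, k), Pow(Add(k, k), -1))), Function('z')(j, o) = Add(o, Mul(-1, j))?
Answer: Rational(1, 451) ≈ 0.0022173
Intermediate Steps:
Function('C')(k) = Add(1, Mul(2, Pow(k, 2))) (Function('C')(k) = Add(Add(Pow(k, 2), Pow(k, 2)), Mul(Mul(2, k), Pow(Mul(2, k), -1))) = Add(Mul(2, Pow(k, 2)), Mul(Mul(2, k), Mul(Rational(1, 2), Pow(k, -1)))) = Add(Mul(2, Pow(k, 2)), 1) = Add(1, Mul(2, Pow(k, 2))))
Pow(Function('C')(Add(10, Mul(-1, Function('z')(3, -2)))), -1) = Pow(Add(1, Mul(2, Pow(Add(10, Mul(-1, Add(-2, Mul(-1, 3)))), 2))), -1) = Pow(Add(1, Mul(2, Pow(Add(10, Mul(-1, Add(-2, -3))), 2))), -1) = Pow(Add(1, Mul(2, Pow(Add(10, Mul(-1, -5)), 2))), -1) = Pow(Add(1, Mul(2, Pow(Add(10, 5), 2))), -1) = Pow(Add(1, Mul(2, Pow(15, 2))), -1) = Pow(Add(1, Mul(2, 225)), -1) = Pow(Add(1, 450), -1) = Pow(451, -1) = Rational(1, 451)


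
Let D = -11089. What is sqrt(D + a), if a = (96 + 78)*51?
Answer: I*sqrt(2215) ≈ 47.064*I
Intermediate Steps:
a = 8874 (a = 174*51 = 8874)
sqrt(D + a) = sqrt(-11089 + 8874) = sqrt(-2215) = I*sqrt(2215)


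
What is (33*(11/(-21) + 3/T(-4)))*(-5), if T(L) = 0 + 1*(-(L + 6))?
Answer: 4675/14 ≈ 333.93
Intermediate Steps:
T(L) = -6 - L (T(L) = 0 + 1*(-(6 + L)) = 0 + 1*(-6 - L) = 0 + (-6 - L) = -6 - L)
(33*(11/(-21) + 3/T(-4)))*(-5) = (33*(11/(-21) + 3/(-6 - 1*(-4))))*(-5) = (33*(11*(-1/21) + 3/(-6 + 4)))*(-5) = (33*(-11/21 + 3/(-2)))*(-5) = (33*(-11/21 + 3*(-½)))*(-5) = (33*(-11/21 - 3/2))*(-5) = (33*(-85/42))*(-5) = -935/14*(-5) = 4675/14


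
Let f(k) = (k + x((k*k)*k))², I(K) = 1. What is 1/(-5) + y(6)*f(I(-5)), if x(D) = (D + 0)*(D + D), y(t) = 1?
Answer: 44/5 ≈ 8.8000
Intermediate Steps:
x(D) = 2*D² (x(D) = D*(2*D) = 2*D²)
f(k) = (k + 2*k⁶)² (f(k) = (k + 2*((k*k)*k)²)² = (k + 2*(k²*k)²)² = (k + 2*(k³)²)² = (k + 2*k⁶)²)
1/(-5) + y(6)*f(I(-5)) = 1/(-5) + 1*(1²*(1 + 2*1⁵)²) = -⅕ + 1*(1*(1 + 2*1)²) = -⅕ + 1*(1*(1 + 2)²) = -⅕ + 1*(1*3²) = -⅕ + 1*(1*9) = -⅕ + 1*9 = -⅕ + 9 = 44/5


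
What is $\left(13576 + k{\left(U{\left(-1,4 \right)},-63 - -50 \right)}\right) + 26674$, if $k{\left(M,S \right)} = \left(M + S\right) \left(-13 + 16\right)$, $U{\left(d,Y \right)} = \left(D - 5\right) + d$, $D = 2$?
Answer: $40199$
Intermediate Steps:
$U{\left(d,Y \right)} = -3 + d$ ($U{\left(d,Y \right)} = \left(2 - 5\right) + d = -3 + d$)
$k{\left(M,S \right)} = 3 M + 3 S$ ($k{\left(M,S \right)} = \left(M + S\right) 3 = 3 M + 3 S$)
$\left(13576 + k{\left(U{\left(-1,4 \right)},-63 - -50 \right)}\right) + 26674 = \left(13576 + \left(3 \left(-3 - 1\right) + 3 \left(-63 - -50\right)\right)\right) + 26674 = \left(13576 + \left(3 \left(-4\right) + 3 \left(-63 + 50\right)\right)\right) + 26674 = \left(13576 + \left(-12 + 3 \left(-13\right)\right)\right) + 26674 = \left(13576 - 51\right) + 26674 = 13525 + 26674 = 40199$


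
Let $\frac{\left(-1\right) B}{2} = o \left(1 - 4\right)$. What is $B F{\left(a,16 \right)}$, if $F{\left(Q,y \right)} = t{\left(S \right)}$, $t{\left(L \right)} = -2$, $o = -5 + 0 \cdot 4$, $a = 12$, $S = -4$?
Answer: $60$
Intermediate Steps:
$o = -5$ ($o = -5 + 0 = -5$)
$F{\left(Q,y \right)} = -2$
$B = -30$ ($B = - 2 \left(- 5 \left(1 - 4\right)\right) = - 2 \left(\left(-5\right) \left(-3\right)\right) = \left(-2\right) 15 = -30$)
$B F{\left(a,16 \right)} = \left(-30\right) \left(-2\right) = 60$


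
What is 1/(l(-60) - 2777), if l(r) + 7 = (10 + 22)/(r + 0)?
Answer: -15/41768 ≈ -0.00035913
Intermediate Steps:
l(r) = -7 + 32/r (l(r) = -7 + (10 + 22)/(r + 0) = -7 + 32/r)
1/(l(-60) - 2777) = 1/((-7 + 32/(-60)) - 2777) = 1/((-7 + 32*(-1/60)) - 2777) = 1/((-7 - 8/15) - 2777) = 1/(-113/15 - 2777) = 1/(-41768/15) = -15/41768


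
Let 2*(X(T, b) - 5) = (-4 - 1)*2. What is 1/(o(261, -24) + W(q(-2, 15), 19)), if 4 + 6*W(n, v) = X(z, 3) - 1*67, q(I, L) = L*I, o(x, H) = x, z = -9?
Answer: 6/1495 ≈ 0.0040134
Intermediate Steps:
q(I, L) = I*L
X(T, b) = 0 (X(T, b) = 5 + ((-4 - 1)*2)/2 = 5 + (-5*2)/2 = 5 + (1/2)*(-10) = 5 - 5 = 0)
W(n, v) = -71/6 (W(n, v) = -2/3 + (0 - 1*67)/6 = -2/3 + (0 - 67)/6 = -2/3 + (1/6)*(-67) = -2/3 - 67/6 = -71/6)
1/(o(261, -24) + W(q(-2, 15), 19)) = 1/(261 - 71/6) = 1/(1495/6) = 6/1495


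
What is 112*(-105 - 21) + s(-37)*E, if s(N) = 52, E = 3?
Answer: -13956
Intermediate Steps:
112*(-105 - 21) + s(-37)*E = 112*(-105 - 21) + 52*3 = 112*(-126) + 156 = -14112 + 156 = -13956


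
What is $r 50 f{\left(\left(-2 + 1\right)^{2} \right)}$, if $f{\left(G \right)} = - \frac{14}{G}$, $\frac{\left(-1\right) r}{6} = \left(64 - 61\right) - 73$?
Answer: $-294000$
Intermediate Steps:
$r = 420$ ($r = - 6 \left(\left(64 - 61\right) - 73\right) = - 6 \left(3 - 73\right) = \left(-6\right) \left(-70\right) = 420$)
$r 50 f{\left(\left(-2 + 1\right)^{2} \right)} = 420 \cdot 50 \left(- \frac{14}{\left(-2 + 1\right)^{2}}\right) = 21000 \left(- \frac{14}{\left(-1\right)^{2}}\right) = 21000 \left(- \frac{14}{1}\right) = 21000 \left(\left(-14\right) 1\right) = 21000 \left(-14\right) = -294000$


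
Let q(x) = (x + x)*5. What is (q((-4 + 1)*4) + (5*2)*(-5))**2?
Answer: 28900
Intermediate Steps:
q(x) = 10*x (q(x) = (2*x)*5 = 10*x)
(q((-4 + 1)*4) + (5*2)*(-5))**2 = (10*((-4 + 1)*4) + (5*2)*(-5))**2 = (10*(-3*4) + 10*(-5))**2 = (10*(-12) - 50)**2 = (-120 - 50)**2 = (-170)**2 = 28900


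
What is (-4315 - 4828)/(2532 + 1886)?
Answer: -9143/4418 ≈ -2.0695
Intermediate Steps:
(-4315 - 4828)/(2532 + 1886) = -9143/4418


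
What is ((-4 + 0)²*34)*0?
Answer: 0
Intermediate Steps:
((-4 + 0)²*34)*0 = ((-4)²*34)*0 = (16*34)*0 = 544*0 = 0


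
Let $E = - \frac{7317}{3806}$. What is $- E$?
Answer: $\frac{7317}{3806} \approx 1.9225$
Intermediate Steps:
$E = - \frac{7317}{3806}$ ($E = \left(-7317\right) \frac{1}{3806} = - \frac{7317}{3806} \approx -1.9225$)
$- E = \left(-1\right) \left(- \frac{7317}{3806}\right) = \frac{7317}{3806}$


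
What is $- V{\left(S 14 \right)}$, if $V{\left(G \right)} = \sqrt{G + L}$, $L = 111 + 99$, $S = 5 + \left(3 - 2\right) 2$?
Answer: $- 2 \sqrt{77} \approx -17.55$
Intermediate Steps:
$S = 7$ ($S = 5 + \left(3 - 2\right) 2 = 5 + 1 \cdot 2 = 5 + 2 = 7$)
$L = 210$
$V{\left(G \right)} = \sqrt{210 + G}$ ($V{\left(G \right)} = \sqrt{G + 210} = \sqrt{210 + G}$)
$- V{\left(S 14 \right)} = - \sqrt{210 + 7 \cdot 14} = - \sqrt{210 + 98} = - \sqrt{308} = - 2 \sqrt{77}$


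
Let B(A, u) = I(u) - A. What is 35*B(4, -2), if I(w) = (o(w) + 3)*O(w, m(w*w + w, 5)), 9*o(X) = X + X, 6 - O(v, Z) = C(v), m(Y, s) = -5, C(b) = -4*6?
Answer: 7630/3 ≈ 2543.3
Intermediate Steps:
C(b) = -24
O(v, Z) = 30 (O(v, Z) = 6 - 1*(-24) = 6 + 24 = 30)
o(X) = 2*X/9 (o(X) = (X + X)/9 = (2*X)/9 = 2*X/9)
I(w) = 90 + 20*w/3 (I(w) = (2*w/9 + 3)*30 = (3 + 2*w/9)*30 = 90 + 20*w/3)
B(A, u) = 90 - A + 20*u/3 (B(A, u) = (90 + 20*u/3) - A = 90 - A + 20*u/3)
35*B(4, -2) = 35*(90 - 1*4 + (20/3)*(-2)) = 35*(90 - 4 - 40/3) = 35*(218/3) = 7630/3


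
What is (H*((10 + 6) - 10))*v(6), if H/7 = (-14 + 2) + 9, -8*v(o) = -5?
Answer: -315/4 ≈ -78.750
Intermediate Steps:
v(o) = 5/8 (v(o) = -1/8*(-5) = 5/8)
H = -21 (H = 7*((-14 + 2) + 9) = 7*(-12 + 9) = 7*(-3) = -21)
(H*((10 + 6) - 10))*v(6) = -21*((10 + 6) - 10)*(5/8) = -21*(16 - 10)*(5/8) = -21*6*(5/8) = -126*5/8 = -315/4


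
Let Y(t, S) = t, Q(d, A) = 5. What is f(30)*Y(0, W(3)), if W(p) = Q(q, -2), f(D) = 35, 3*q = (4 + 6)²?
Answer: 0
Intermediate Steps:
q = 100/3 (q = (4 + 6)²/3 = (⅓)*10² = (⅓)*100 = 100/3 ≈ 33.333)
W(p) = 5
f(30)*Y(0, W(3)) = 35*0 = 0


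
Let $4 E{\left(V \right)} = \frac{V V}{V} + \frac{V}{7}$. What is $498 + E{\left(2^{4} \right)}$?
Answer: $\frac{3518}{7} \approx 502.57$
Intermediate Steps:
$E{\left(V \right)} = \frac{2 V}{7}$ ($E{\left(V \right)} = \frac{\frac{V V}{V} + \frac{V}{7}}{4} = \frac{\frac{V^{2}}{V} + V \frac{1}{7}}{4} = \frac{V + \frac{V}{7}}{4} = \frac{\frac{8}{7} V}{4} = \frac{2 V}{7}$)
$498 + E{\left(2^{4} \right)} = 498 + \frac{2 \cdot 2^{4}}{7} = 498 + \frac{2}{7} \cdot 16 = 498 + \frac{32}{7} = \frac{3518}{7}$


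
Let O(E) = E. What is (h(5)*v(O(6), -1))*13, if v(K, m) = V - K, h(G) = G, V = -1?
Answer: -455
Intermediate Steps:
v(K, m) = -1 - K
(h(5)*v(O(6), -1))*13 = (5*(-1 - 1*6))*13 = (5*(-1 - 6))*13 = (5*(-7))*13 = -35*13 = -455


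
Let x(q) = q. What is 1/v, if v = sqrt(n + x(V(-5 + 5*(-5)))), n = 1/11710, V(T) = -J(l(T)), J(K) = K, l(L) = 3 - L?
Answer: -I*sqrt(4525083590)/386429 ≈ -0.17408*I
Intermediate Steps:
V(T) = -3 + T (V(T) = -(3 - T) = -3 + T)
n = 1/11710 ≈ 8.5397e-5
v = I*sqrt(4525083590)/11710 (v = sqrt(1/11710 + (-3 + (-5 + 5*(-5)))) = sqrt(1/11710 + (-3 + (-5 - 25))) = sqrt(1/11710 + (-3 - 30)) = sqrt(1/11710 - 33) = sqrt(-386429/11710) = I*sqrt(4525083590)/11710 ≈ 5.7446*I)
1/v = 1/(I*sqrt(4525083590)/11710) = -I*sqrt(4525083590)/386429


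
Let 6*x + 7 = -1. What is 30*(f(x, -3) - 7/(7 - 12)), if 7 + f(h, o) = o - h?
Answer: -218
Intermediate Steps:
x = -4/3 (x = -7/6 + (1/6)*(-1) = -7/6 - 1/6 = -4/3 ≈ -1.3333)
f(h, o) = -7 + o - h (f(h, o) = -7 + (o - h) = -7 + o - h)
30*(f(x, -3) - 7/(7 - 12)) = 30*((-7 - 3 - 1*(-4/3)) - 7/(7 - 12)) = 30*((-7 - 3 + 4/3) - 7/(-5)) = 30*(-26/3 - 7*(-1/5)) = 30*(-26/3 + 7/5) = 30*(-109/15) = -218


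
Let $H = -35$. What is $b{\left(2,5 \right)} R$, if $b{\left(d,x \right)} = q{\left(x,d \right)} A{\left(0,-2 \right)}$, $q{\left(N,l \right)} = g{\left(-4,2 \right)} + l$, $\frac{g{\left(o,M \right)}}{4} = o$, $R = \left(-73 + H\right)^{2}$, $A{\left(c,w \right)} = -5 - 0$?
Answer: $816480$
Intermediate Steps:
$A{\left(c,w \right)} = -5$ ($A{\left(c,w \right)} = -5 + 0 = -5$)
$R = 11664$ ($R = \left(-73 - 35\right)^{2} = \left(-108\right)^{2} = 11664$)
$g{\left(o,M \right)} = 4 o$
$q{\left(N,l \right)} = -16 + l$ ($q{\left(N,l \right)} = 4 \left(-4\right) + l = -16 + l$)
$b{\left(d,x \right)} = 80 - 5 d$ ($b{\left(d,x \right)} = \left(-16 + d\right) \left(-5\right) = 80 - 5 d$)
$b{\left(2,5 \right)} R = \left(80 - 10\right) 11664 = 70 \cdot 11664 = 816480$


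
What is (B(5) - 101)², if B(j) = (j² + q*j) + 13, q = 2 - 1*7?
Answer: 7744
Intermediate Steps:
q = -5 (q = 2 - 7 = -5)
B(j) = 13 + j² - 5*j (B(j) = (j² - 5*j) + 13 = 13 + j² - 5*j)
(B(5) - 101)² = ((13 + 5² - 5*5) - 101)² = ((13 + 25 - 25) - 101)² = (13 - 101)² = (-88)² = 7744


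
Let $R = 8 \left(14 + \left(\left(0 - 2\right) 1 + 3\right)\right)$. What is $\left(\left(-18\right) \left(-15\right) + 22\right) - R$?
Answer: $172$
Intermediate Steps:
$R = 120$ ($R = 8 \left(14 + \left(\left(-2\right) 1 + 3\right)\right) = 8 \left(14 + \left(-2 + 3\right)\right) = 8 \left(14 + 1\right) = 8 \cdot 15 = 120$)
$\left(\left(-18\right) \left(-15\right) + 22\right) - R = \left(\left(-18\right) \left(-15\right) + 22\right) - 120 = \left(270 + 22\right) - 120 = 292 - 120 = 172$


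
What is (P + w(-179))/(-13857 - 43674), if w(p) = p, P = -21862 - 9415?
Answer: 31456/57531 ≈ 0.54677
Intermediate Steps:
P = -31277
(P + w(-179))/(-13857 - 43674) = (-31277 - 179)/(-13857 - 43674) = -31456/(-57531) = -31456*(-1/57531) = 31456/57531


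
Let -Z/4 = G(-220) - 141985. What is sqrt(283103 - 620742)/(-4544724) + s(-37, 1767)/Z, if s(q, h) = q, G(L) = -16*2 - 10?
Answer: -37/568108 - I*sqrt(337639)/4544724 ≈ -6.5128e-5 - 0.00012786*I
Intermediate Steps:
G(L) = -42 (G(L) = -32 - 10 = -42)
Z = 568108 (Z = -4*(-42 - 141985) = -4*(-142027) = 568108)
sqrt(283103 - 620742)/(-4544724) + s(-37, 1767)/Z = sqrt(283103 - 620742)/(-4544724) - 37/568108 = sqrt(-337639)*(-1/4544724) - 37*1/568108 = (I*sqrt(337639))*(-1/4544724) - 37/568108 = -I*sqrt(337639)/4544724 - 37/568108 = -37/568108 - I*sqrt(337639)/4544724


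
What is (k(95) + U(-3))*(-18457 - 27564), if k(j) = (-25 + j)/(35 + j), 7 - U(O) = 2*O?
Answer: -8099696/13 ≈ -6.2305e+5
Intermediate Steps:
U(O) = 7 - 2*O
k(j) = (-25 + j)/(35 + j)
(k(95) + U(-3))*(-18457 - 27564) = ((-25 + 95)/(35 + 95) + (7 - 2*(-3)))*(-18457 - 27564) = (70/130 + (7 + 6))*(-46021) = ((1/130)*70 + 13)*(-46021) = (7/13 + 13)*(-46021) = (176/13)*(-46021) = -8099696/13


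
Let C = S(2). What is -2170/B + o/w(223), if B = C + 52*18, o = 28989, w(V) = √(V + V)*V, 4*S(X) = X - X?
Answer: -1085/468 + 28989*√446/99458 ≈ 3.8371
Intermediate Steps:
S(X) = 0 (S(X) = (X - X)/4 = (¼)*0 = 0)
C = 0
w(V) = √2*V^(3/2) (w(V) = √(2*V)*V = (√2*√V)*V = √2*V^(3/2))
B = 936 (B = 0 + 52*18 = 0 + 936 = 936)
-2170/B + o/w(223) = -2170/936 + 28989/((√2*223^(3/2))) = -2170*1/936 + 28989/((√2*(223*√223))) = -1085/468 + 28989/((223*√446)) = -1085/468 + 28989*(√446/99458) = -1085/468 + 28989*√446/99458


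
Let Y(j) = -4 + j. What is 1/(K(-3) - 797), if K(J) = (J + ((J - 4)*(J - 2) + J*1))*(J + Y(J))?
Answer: -1/1087 ≈ -0.00091996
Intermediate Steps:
K(J) = (-4 + 2*J)*(2*J + (-4 + J)*(-2 + J)) (K(J) = (J + ((J - 4)*(J - 2) + J*1))*(J + (-4 + J)) = (J + ((-4 + J)*(-2 + J) + J))*(-4 + 2*J) = (J + (J + (-4 + J)*(-2 + J)))*(-4 + 2*J) = (2*J + (-4 + J)*(-2 + J))*(-4 + 2*J) = (-4 + 2*J)*(2*J + (-4 + J)*(-2 + J)))
1/(K(-3) - 797) = 1/((-32 - 12*(-3)**2 + 2*(-3)**3 + 32*(-3)) - 797) = 1/((-32 - 12*9 + 2*(-27) - 96) - 797) = 1/((-32 - 108 - 54 - 96) - 797) = 1/(-290 - 797) = 1/(-1087) = -1/1087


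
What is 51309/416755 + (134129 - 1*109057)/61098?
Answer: 399522313/748908735 ≈ 0.53347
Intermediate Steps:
51309/416755 + (134129 - 1*109057)/61098 = 51309*(1/416755) + (134129 - 109057)*(1/61098) = 51309/416755 + 25072*(1/61098) = 51309/416755 + 12536/30549 = 399522313/748908735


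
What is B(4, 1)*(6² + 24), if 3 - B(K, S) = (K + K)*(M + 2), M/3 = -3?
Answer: 3540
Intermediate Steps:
M = -9 (M = 3*(-3) = -9)
B(K, S) = 3 + 14*K (B(K, S) = 3 - (K + K)*(-9 + 2) = 3 - 2*K*(-7) = 3 - (-14)*K = 3 + 14*K)
B(4, 1)*(6² + 24) = (3 + 14*4)*(6² + 24) = (3 + 56)*(36 + 24) = 59*60 = 3540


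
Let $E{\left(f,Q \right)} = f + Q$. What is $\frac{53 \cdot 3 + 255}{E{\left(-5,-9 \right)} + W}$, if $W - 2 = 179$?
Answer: $\frac{414}{167} \approx 2.479$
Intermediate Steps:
$W = 181$ ($W = 2 + 179 = 181$)
$E{\left(f,Q \right)} = Q + f$
$\frac{53 \cdot 3 + 255}{E{\left(-5,-9 \right)} + W} = \frac{53 \cdot 3 + 255}{\left(-9 - 5\right) + 181} = \frac{159 + 255}{-14 + 181} = \frac{414}{167}$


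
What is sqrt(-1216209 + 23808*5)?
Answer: I*sqrt(1097169) ≈ 1047.5*I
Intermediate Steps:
sqrt(-1216209 + 23808*5) = sqrt(-1216209 + 119040) = sqrt(-1097169) = I*sqrt(1097169)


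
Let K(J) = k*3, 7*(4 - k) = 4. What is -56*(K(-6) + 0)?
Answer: -576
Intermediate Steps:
k = 24/7 (k = 4 - ⅐*4 = 4 - 4/7 = 24/7 ≈ 3.4286)
K(J) = 72/7 (K(J) = (24/7)*3 = 72/7)
-56*(K(-6) + 0) = -56*(72/7 + 0) = -56*72/7 = -576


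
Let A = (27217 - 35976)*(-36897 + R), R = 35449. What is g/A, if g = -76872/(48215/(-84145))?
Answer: 161709861/15287809697 ≈ 0.010578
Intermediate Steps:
A = 12683032 (A = (27217 - 35976)*(-36897 + 35449) = -8759*(-1448) = 12683032)
g = 1293678888/9643 (g = -76872/(48215*(-1/84145)) = -76872/(-9643/16829) = -76872*(-16829/9643) = 1293678888/9643 ≈ 1.3416e+5)
g/A = (1293678888/9643)/12683032 = (1293678888/9643)*(1/12683032) = 161709861/15287809697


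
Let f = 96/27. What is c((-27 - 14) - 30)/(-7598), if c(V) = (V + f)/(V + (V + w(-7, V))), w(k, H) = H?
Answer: -607/14565366 ≈ -4.1674e-5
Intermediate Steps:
f = 32/9 (f = 96*(1/27) = 32/9 ≈ 3.5556)
c(V) = (32/9 + V)/(3*V) (c(V) = (V + 32/9)/(V + (V + V)) = (32/9 + V)/(V + 2*V) = (32/9 + V)/((3*V)) = (32/9 + V)*(1/(3*V)) = (32/9 + V)/(3*V))
c((-27 - 14) - 30)/(-7598) = ((32 + 9*((-27 - 14) - 30))/(27*((-27 - 14) - 30)))/(-7598) = ((32 + 9*(-41 - 30))/(27*(-41 - 30)))*(-1/7598) = ((1/27)*(32 + 9*(-71))/(-71))*(-1/7598) = ((1/27)*(-1/71)*(32 - 639))*(-1/7598) = ((1/27)*(-1/71)*(-607))*(-1/7598) = (607/1917)*(-1/7598) = -607/14565366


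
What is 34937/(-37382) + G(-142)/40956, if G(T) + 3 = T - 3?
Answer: -359103077/382754298 ≈ -0.93821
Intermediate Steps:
G(T) = -6 + T (G(T) = -3 + (T - 3) = -3 + (-3 + T) = -6 + T)
34937/(-37382) + G(-142)/40956 = 34937/(-37382) + (-6 - 142)/40956 = 34937*(-1/37382) - 148*1/40956 = -34937/37382 - 37/10239 = -359103077/382754298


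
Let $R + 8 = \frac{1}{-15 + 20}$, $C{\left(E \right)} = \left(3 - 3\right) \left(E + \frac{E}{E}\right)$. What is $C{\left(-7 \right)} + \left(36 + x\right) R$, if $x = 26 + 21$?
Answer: $- \frac{3237}{5} \approx -647.4$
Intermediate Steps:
$C{\left(E \right)} = 0$ ($C{\left(E \right)} = 0 \left(E + 1\right) = 0 \left(1 + E\right) = 0$)
$x = 47$
$R = - \frac{39}{5}$ ($R = -8 + \frac{1}{-15 + 20} = -8 + \frac{1}{5} = - \frac{39}{5} \approx -7.8$)
$C{\left(-7 \right)} + \left(36 + x\right) R = 0 + \left(36 + 47\right) \left(- \frac{39}{5}\right) = 0 + 83 \left(- \frac{39}{5}\right) = 0 - \frac{3237}{5} = - \frac{3237}{5}$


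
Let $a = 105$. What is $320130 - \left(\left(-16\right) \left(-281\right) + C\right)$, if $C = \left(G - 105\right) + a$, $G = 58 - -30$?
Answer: $315546$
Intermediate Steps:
$G = 88$ ($G = 58 + 30 = 88$)
$C = 88$ ($C = \left(88 - 105\right) + 105 = -17 + 105 = 88$)
$320130 - \left(\left(-16\right) \left(-281\right) + C\right) = 320130 - \left(\left(-16\right) \left(-281\right) + 88\right) = 320130 - \left(4496 + 88\right) = 320130 - 4584 = 315546$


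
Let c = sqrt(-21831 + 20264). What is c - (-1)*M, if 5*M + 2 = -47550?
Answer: -47552/5 + I*sqrt(1567) ≈ -9510.4 + 39.585*I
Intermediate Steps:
M = -47552/5 (M = -2/5 + (1/5)*(-47550) = -2/5 - 9510 = -47552/5 ≈ -9510.4)
c = I*sqrt(1567) (c = sqrt(-1567) = I*sqrt(1567) ≈ 39.585*I)
c - (-1)*M = I*sqrt(1567) - (-1)*(-47552)/5 = I*sqrt(1567) - 1*47552/5 = I*sqrt(1567) - 47552/5 = -47552/5 + I*sqrt(1567)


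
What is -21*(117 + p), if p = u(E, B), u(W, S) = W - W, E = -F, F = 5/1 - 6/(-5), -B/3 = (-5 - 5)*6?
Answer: -2457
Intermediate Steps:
B = 180 (B = -3*(-5 - 5)*6 = -(-30)*6 = -3*(-60) = 180)
F = 31/5 (F = 5*1 - 6*(-⅕) = 5 + 6/5 = 31/5 ≈ 6.2000)
E = -31/5 (E = -1*31/5 = -31/5 ≈ -6.2000)
u(W, S) = 0
p = 0
-21*(117 + p) = -21*(117 + 0) = -21*117 = -2457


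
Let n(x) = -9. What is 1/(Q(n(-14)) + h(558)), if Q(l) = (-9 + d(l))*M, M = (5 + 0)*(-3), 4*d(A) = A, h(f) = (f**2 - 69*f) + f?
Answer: 4/1094355 ≈ 3.6551e-6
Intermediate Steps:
h(f) = f**2 - 68*f
d(A) = A/4
M = -15 (M = 5*(-3) = -15)
Q(l) = 135 - 15*l/4 (Q(l) = (-9 + l/4)*(-15) = 135 - 15*l/4)
1/(Q(n(-14)) + h(558)) = 1/((135 - 15/4*(-9)) + 558*(-68 + 558)) = 1/((135 + 135/4) + 558*490) = 1/(675/4 + 273420) = 1/(1094355/4) = 4/1094355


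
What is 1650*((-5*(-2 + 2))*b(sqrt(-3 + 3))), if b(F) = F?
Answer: 0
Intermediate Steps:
1650*((-5*(-2 + 2))*b(sqrt(-3 + 3))) = 1650*((-5*(-2 + 2))*sqrt(-3 + 3)) = 1650*((-5*0)*sqrt(0)) = 1650*(-5*0*0) = 1650*(0*0) = 1650*0 = 0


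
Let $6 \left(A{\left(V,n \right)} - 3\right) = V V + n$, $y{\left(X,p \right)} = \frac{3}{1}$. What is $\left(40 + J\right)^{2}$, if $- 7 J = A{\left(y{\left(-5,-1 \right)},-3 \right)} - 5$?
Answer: $\frac{78961}{49} \approx 1611.4$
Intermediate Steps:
$y{\left(X,p \right)} = 3$ ($y{\left(X,p \right)} = 3 \cdot 1 = 3$)
$A{\left(V,n \right)} = 3 + \frac{n}{6} + \frac{V^{2}}{6}$ ($A{\left(V,n \right)} = 3 + \frac{V V + n}{6} = 3 + \frac{V^{2} + n}{6} = 3 + \frac{n + V^{2}}{6} = 3 + \left(\frac{n}{6} + \frac{V^{2}}{6}\right) = 3 + \frac{n}{6} + \frac{V^{2}}{6}$)
$J = \frac{1}{7}$ ($J = - \frac{\left(3 + \frac{1}{6} \left(-3\right) + \frac{3^{2}}{6}\right) - 5}{7} = - \frac{\left(3 - \frac{1}{2} + \frac{1}{6} \cdot 9\right) - 5}{7} = - \frac{\left(3 - \frac{1}{2} + \frac{3}{2}\right) - 5}{7} = - \frac{4 - 5}{7} = \left(- \frac{1}{7}\right) \left(-1\right) = \frac{1}{7} \approx 0.14286$)
$\left(40 + J\right)^{2} = \left(40 + \frac{1}{7}\right)^{2} = \left(\frac{281}{7}\right)^{2} = \frac{78961}{49}$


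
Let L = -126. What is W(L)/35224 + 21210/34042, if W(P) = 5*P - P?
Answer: 6517356/10706209 ≈ 0.60875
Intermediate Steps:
W(P) = 4*P
W(L)/35224 + 21210/34042 = (4*(-126))/35224 + 21210/34042 = -504*1/35224 + 21210*(1/34042) = -9/629 + 10605/17021 = 6517356/10706209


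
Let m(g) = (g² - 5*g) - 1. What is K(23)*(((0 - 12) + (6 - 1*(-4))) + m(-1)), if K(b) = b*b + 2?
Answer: 1593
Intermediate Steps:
K(b) = 2 + b² (K(b) = b² + 2 = 2 + b²)
m(g) = -1 + g² - 5*g
K(23)*(((0 - 12) + (6 - 1*(-4))) + m(-1)) = (2 + 23²)*(((0 - 12) + (6 - 1*(-4))) + (-1 + (-1)² - 5*(-1))) = (2 + 529)*((-12 + (6 + 4)) + (-1 + 1 + 5)) = 531*((-12 + 10) + 5) = 531*(-2 + 5) = 531*3 = 1593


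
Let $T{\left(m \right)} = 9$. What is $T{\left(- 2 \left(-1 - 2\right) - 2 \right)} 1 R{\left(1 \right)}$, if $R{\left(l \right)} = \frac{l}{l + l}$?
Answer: $\frac{9}{2} \approx 4.5$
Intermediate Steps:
$R{\left(l \right)} = \frac{1}{2}$ ($R{\left(l \right)} = \frac{l}{2 l} = l \frac{1}{2 l} = \frac{1}{2}$)
$T{\left(- 2 \left(-1 - 2\right) - 2 \right)} 1 R{\left(1 \right)} = 9 \cdot 1 \cdot \frac{1}{2} = 9 \cdot \frac{1}{2} = \frac{9}{2}$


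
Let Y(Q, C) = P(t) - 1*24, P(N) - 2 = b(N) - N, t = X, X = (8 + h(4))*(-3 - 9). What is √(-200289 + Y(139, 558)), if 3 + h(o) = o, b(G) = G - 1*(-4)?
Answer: I*√200307 ≈ 447.56*I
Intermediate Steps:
b(G) = 4 + G (b(G) = G + 4 = 4 + G)
h(o) = -3 + o
X = -108 (X = (8 + (-3 + 4))*(-3 - 9) = (8 + 1)*(-12) = 9*(-12) = -108)
t = -108
P(N) = 6 (P(N) = 2 + ((4 + N) - N) = 2 + 4 = 6)
Y(Q, C) = -18 (Y(Q, C) = 6 - 1*24 = 6 - 24 = -18)
√(-200289 + Y(139, 558)) = √(-200289 - 18) = √(-200307) = I*√200307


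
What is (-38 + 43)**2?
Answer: 25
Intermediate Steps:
(-38 + 43)**2 = 5**2 = 25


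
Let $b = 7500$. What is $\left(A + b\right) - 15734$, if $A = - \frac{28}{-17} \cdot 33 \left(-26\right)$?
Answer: $- \frac{164002}{17} \approx -9647.2$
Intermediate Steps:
$A = - \frac{24024}{17}$ ($A = \left(-28\right) \left(- \frac{1}{17}\right) 33 \left(-26\right) = \frac{28}{17} \cdot 33 \left(-26\right) = \frac{924}{17} \left(-26\right) = - \frac{24024}{17} \approx -1413.2$)
$\left(A + b\right) - 15734 = \left(- \frac{24024}{17} + 7500\right) - 15734 = \frac{103476}{17} - 15734 = - \frac{164002}{17}$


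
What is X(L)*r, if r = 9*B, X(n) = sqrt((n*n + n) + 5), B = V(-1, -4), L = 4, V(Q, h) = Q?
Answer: -45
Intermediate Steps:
B = -1
X(n) = sqrt(5 + n + n**2) (X(n) = sqrt((n**2 + n) + 5) = sqrt((n + n**2) + 5) = sqrt(5 + n + n**2))
r = -9 (r = 9*(-1) = -9)
X(L)*r = sqrt(5 + 4 + 4**2)*(-9) = sqrt(5 + 4 + 16)*(-9) = sqrt(25)*(-9) = 5*(-9) = -45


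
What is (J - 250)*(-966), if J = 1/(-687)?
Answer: 55303822/229 ≈ 2.4150e+5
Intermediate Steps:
J = -1/687 ≈ -0.0014556
(J - 250)*(-966) = (-1/687 - 250)*(-966) = -171751/687*(-966) = 55303822/229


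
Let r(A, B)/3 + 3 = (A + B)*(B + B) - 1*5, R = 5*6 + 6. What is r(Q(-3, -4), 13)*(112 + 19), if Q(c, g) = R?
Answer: 497538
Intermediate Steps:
R = 36 (R = 30 + 6 = 36)
Q(c, g) = 36
r(A, B) = -24 + 6*B*(A + B) (r(A, B) = -9 + 3*((A + B)*(B + B) - 1*5) = -9 + 3*((A + B)*(2*B) - 5) = -9 + 3*(2*B*(A + B) - 5) = -9 + 3*(-5 + 2*B*(A + B)) = -9 + (-15 + 6*B*(A + B)) = -24 + 6*B*(A + B))
r(Q(-3, -4), 13)*(112 + 19) = (-24 + 6*13**2 + 6*36*13)*(112 + 19) = (-24 + 6*169 + 2808)*131 = (-24 + 1014 + 2808)*131 = 3798*131 = 497538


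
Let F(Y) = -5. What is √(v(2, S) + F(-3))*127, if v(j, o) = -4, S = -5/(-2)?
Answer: 381*I ≈ 381.0*I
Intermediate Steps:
S = 5/2 (S = -5*(-½) = 5/2 ≈ 2.5000)
√(v(2, S) + F(-3))*127 = √(-4 - 5)*127 = √(-9)*127 = (3*I)*127 = 381*I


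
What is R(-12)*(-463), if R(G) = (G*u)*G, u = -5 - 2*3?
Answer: 733392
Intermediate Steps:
u = -11 (u = -5 - 6 = -11)
R(G) = -11*G**2 (R(G) = (G*(-11))*G = (-11*G)*G = -11*G**2)
R(-12)*(-463) = -11*(-12)**2*(-463) = -11*144*(-463) = -1584*(-463) = 733392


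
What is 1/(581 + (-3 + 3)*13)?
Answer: 1/581 ≈ 0.0017212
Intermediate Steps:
1/(581 + (-3 + 3)*13) = 1/(581 + 0*13) = 1/(581 + 0) = 1/581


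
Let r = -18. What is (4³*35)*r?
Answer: -40320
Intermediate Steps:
(4³*35)*r = (4³*35)*(-18) = (64*35)*(-18) = 2240*(-18) = -40320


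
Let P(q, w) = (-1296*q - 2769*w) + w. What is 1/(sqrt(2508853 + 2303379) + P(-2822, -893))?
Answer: 766142/4695787911783 - sqrt(1203058)/18783151647132 ≈ 1.6310e-7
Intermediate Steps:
P(q, w) = -2768*w - 1296*q (P(q, w) = (-2769*w - 1296*q) + w = -2768*w - 1296*q)
1/(sqrt(2508853 + 2303379) + P(-2822, -893)) = 1/(sqrt(2508853 + 2303379) + (-2768*(-893) - 1296*(-2822))) = 1/(sqrt(4812232) + (2471824 + 3657312)) = 1/(2*sqrt(1203058) + 6129136) = 1/(6129136 + 2*sqrt(1203058))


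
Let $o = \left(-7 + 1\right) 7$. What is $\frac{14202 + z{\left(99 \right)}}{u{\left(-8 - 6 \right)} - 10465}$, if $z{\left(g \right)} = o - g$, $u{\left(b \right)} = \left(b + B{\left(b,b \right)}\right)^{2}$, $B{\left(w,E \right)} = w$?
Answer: $- \frac{4687}{3227} \approx -1.4524$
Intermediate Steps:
$o = -42$ ($o = \left(-6\right) 7 = -42$)
$u{\left(b \right)} = 4 b^{2}$ ($u{\left(b \right)} = \left(b + b\right)^{2} = \left(2 b\right)^{2} = 4 b^{2}$)
$z{\left(g \right)} = -42 - g$
$\frac{14202 + z{\left(99 \right)}}{u{\left(-8 - 6 \right)} - 10465} = \frac{14202 - 141}{4 \left(-8 - 6\right)^{2} - 10465} = \frac{14202 - 141}{4 \left(-14\right)^{2} - 10465} = \frac{14202 - 141}{4 \cdot 196 - 10465} = \frac{14061}{784 - 10465} = \frac{14061}{-9681} = 14061 \left(- \frac{1}{9681}\right) = - \frac{4687}{3227}$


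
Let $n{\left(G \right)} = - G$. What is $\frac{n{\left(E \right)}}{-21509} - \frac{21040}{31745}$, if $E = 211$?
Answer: $- \frac{89170233}{136560641} \approx -0.65297$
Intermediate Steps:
$\frac{n{\left(E \right)}}{-21509} - \frac{21040}{31745} = \frac{\left(-1\right) 211}{-21509} - \frac{21040}{31745} = \left(-211\right) \left(- \frac{1}{21509}\right) - \frac{4208}{6349} = \frac{211}{21509} - \frac{4208}{6349} = - \frac{89170233}{136560641}$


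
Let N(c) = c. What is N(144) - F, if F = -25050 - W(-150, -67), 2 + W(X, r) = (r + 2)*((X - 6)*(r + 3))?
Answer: -623768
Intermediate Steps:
W(X, r) = -2 + (-6 + X)*(2 + r)*(3 + r) (W(X, r) = -2 + (r + 2)*((X - 6)*(r + 3)) = -2 + (2 + r)*((-6 + X)*(3 + r)) = -2 + (-6 + X)*(2 + r)*(3 + r))
F = 623912 (F = -25050 - (-38 - 30*(-67) - 6*(-67)**2 + 6*(-150) - 150*(-67)**2 + 5*(-150)*(-67)) = -25050 - (-38 + 2010 - 6*4489 - 900 - 150*4489 + 50250) = -25050 - (-38 + 2010 - 26934 - 900 - 673350 + 50250) = -25050 - 1*(-648962) = -25050 + 648962 = 623912)
N(144) - F = 144 - 1*623912 = 144 - 623912 = -623768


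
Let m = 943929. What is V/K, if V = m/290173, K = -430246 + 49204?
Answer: -104881/12285344474 ≈ -8.5371e-6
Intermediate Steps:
K = -381042
V = 943929/290173 ≈ 3.2530
V/K = (943929/290173)/(-381042) = (943929/290173)*(-1/381042) = -104881/12285344474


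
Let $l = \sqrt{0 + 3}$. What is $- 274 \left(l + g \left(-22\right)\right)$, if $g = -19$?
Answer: $-114532 - 274 \sqrt{3} \approx -1.1501 \cdot 10^{5}$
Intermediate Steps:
$l = \sqrt{3} \approx 1.732$
$- 274 \left(l + g \left(-22\right)\right) = - 274 \left(\sqrt{3} - -418\right) = - 274 \left(\sqrt{3} + 418\right) = - 274 \left(418 + \sqrt{3}\right) = -114532 - 274 \sqrt{3}$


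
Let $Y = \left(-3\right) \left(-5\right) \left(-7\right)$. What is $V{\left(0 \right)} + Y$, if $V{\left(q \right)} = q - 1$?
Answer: $-106$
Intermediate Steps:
$Y = -105$ ($Y = 15 \left(-7\right) = -105$)
$V{\left(q \right)} = -1 + q$
$V{\left(0 \right)} + Y = \left(-1 + 0\right) - 105 = -1 - 105 = -106$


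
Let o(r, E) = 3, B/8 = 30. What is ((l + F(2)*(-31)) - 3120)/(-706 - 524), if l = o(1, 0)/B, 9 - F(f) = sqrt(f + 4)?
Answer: 271919/98400 - 31*sqrt(6)/1230 ≈ 2.7017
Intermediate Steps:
B = 240 (B = 8*30 = 240)
F(f) = 9 - sqrt(4 + f) (F(f) = 9 - sqrt(f + 4) = 9 - sqrt(4 + f))
l = 1/80 (l = 3/240 = 3*(1/240) = 1/80 ≈ 0.012500)
((l + F(2)*(-31)) - 3120)/(-706 - 524) = ((1/80 + (9 - sqrt(4 + 2))*(-31)) - 3120)/(-706 - 524) = ((1/80 + (9 - sqrt(6))*(-31)) - 3120)/(-1230) = ((1/80 + (-279 + 31*sqrt(6))) - 3120)*(-1/1230) = ((-22319/80 + 31*sqrt(6)) - 3120)*(-1/1230) = (-271919/80 + 31*sqrt(6))*(-1/1230) = 271919/98400 - 31*sqrt(6)/1230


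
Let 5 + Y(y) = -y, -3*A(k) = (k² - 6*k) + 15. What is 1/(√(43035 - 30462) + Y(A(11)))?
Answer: -15/10012 + 27*√1397/110132 ≈ 0.0076650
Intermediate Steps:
A(k) = -5 + 2*k - k²/3 (A(k) = -((k² - 6*k) + 15)/3 = -(15 + k² - 6*k)/3 = -5 + 2*k - k²/3)
Y(y) = -5 - y
1/(√(43035 - 30462) + Y(A(11))) = 1/(√(43035 - 30462) + (-5 - (-5 + 2*11 - ⅓*11²))) = 1/(√12573 + (-5 - (-5 + 22 - ⅓*121))) = 1/(3*√1397 + (-5 - (-5 + 22 - 121/3))) = 1/(3*√1397 + (-5 - 1*(-70/3))) = 1/(3*√1397 + (-5 + 70/3)) = 1/(3*√1397 + 55/3) = 1/(55/3 + 3*√1397)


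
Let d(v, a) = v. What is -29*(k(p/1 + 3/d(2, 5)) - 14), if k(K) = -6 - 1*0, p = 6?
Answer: 580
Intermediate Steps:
k(K) = -6 (k(K) = -6 + 0 = -6)
-29*(k(p/1 + 3/d(2, 5)) - 14) = -29*(-6 - 14) = -29*(-20) = 580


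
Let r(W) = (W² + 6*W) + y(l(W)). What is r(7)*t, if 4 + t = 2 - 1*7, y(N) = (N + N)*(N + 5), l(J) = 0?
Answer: -819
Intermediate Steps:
y(N) = 2*N*(5 + N) (y(N) = (2*N)*(5 + N) = 2*N*(5 + N))
t = -9 (t = -4 + (2 - 1*7) = -4 + (2 - 7) = -4 - 5 = -9)
r(W) = W² + 6*W (r(W) = (W² + 6*W) + 2*0*(5 + 0) = (W² + 6*W) + 2*0*5 = (W² + 6*W) + 0 = W² + 6*W)
r(7)*t = (7*(6 + 7))*(-9) = (7*13)*(-9) = 91*(-9) = -819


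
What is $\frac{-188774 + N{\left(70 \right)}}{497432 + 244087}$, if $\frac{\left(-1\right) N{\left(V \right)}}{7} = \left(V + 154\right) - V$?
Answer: $- \frac{63284}{247173} \approx -0.25603$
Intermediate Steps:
$N{\left(V \right)} = -1078$ ($N{\left(V \right)} = - 7 \left(\left(V + 154\right) - V\right) = - 7 \left(\left(154 + V\right) - V\right) = \left(-7\right) 154 = -1078$)
$\frac{-188774 + N{\left(70 \right)}}{497432 + 244087} = \frac{-188774 - 1078}{497432 + 244087} = - \frac{189852}{741519} = \left(-189852\right) \frac{1}{741519} = - \frac{63284}{247173}$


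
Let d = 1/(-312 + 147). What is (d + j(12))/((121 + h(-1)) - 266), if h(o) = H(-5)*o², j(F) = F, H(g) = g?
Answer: -1979/24750 ≈ -0.079960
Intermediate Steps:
d = -1/165 (d = 1/(-165) = -1/165 ≈ -0.0060606)
h(o) = -5*o²
(d + j(12))/((121 + h(-1)) - 266) = (-1/165 + 12)/((121 - 5*(-1)²) - 266) = 1979/(165*((121 - 5*1) - 266)) = 1979/(165*((121 - 5) - 266)) = 1979/(165*(116 - 266)) = (1979/165)/(-150) = (1979/165)*(-1/150) = -1979/24750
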